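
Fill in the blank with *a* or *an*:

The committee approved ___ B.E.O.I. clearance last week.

The indefinite article is chosen by the initial *sound* of the following word, not its spelling.
The initialism *B.E.O.I.* is read letter by letter; the first letter, B, is pronounced /biː/, which begins with a consonant sound.
So the article is *a*: The committee approved a B.E.O.I. clearance last week.

a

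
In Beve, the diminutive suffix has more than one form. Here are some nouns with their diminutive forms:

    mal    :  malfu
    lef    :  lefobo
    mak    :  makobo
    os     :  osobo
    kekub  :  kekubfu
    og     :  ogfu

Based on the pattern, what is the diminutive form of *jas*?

The suffix is conditioned by the final consonant: -obo when the stem ends in a voiceless consonant (*lef*, *mak*, *os*); -fu when the stem ends in a voiced consonant (*mal*, *kekub*, *og*).
*jas* — final consonant /s/ (voiceless) → -obo → *jasobo*.

jasobo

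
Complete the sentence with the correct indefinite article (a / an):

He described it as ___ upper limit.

an

The indefinite article is chosen by the initial *sound* of the following word, not its spelling.
*upper* begins with the sound /ʌ/ (u pronounced /ʌ/) — a vowel sound.
So the article is *an*: He described it as an upper limit.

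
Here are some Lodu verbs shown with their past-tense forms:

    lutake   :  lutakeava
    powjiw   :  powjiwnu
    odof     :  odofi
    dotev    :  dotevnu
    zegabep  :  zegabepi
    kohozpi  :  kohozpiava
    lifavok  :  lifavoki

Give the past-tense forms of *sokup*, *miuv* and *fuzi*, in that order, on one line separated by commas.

sokupi, miuvnu, fuziava

The suffix is conditioned by the final sound: -i when the stem ends in a voiceless consonant (*odof*, *zegabep*, *lifavok*); -nu when the stem ends in a voiced consonant (*powjiw*, *dotev*); -ava when the stem ends in a vowel (*lutake*, *kohozpi*).
*sokup*: final sound = /p/, a voiceless consonant → -i → *sokupi*.
Since the final sound of *miuv* is /v/ (a voiced consonant), it takes -nu, giving *miuvnu*.
*fuzi* — final sound /i/ (a vowel) → -ava → *fuziava*.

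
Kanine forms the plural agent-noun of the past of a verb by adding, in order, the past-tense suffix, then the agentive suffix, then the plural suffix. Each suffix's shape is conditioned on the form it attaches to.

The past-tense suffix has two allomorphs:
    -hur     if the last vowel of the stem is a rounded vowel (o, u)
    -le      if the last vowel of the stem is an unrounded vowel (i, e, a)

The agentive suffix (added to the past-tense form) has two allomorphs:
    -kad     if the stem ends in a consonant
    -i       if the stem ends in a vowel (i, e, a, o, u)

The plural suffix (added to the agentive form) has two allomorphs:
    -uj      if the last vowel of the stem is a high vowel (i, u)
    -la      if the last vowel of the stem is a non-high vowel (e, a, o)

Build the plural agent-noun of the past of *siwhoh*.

*siwhoh* — last vowel /o/ (a rounded vowel) → -hur → *siwhohhur*.
The past-tense form *siwhohhur* — final sound /r/ (a consonant) → -kad → *siwhohhurkad*.
The last vowel of the agentive form *siwhohhurkad* is /a/, which is a non-high vowel, so the plural suffix is -la, giving *siwhohhurkadla*.

siwhohhurkadla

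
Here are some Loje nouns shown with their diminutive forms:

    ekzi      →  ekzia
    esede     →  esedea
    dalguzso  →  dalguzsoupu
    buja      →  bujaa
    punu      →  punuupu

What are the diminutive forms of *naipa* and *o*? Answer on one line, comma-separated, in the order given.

The alternation tracks the last vowel of the stem — -upu when the last vowel of the stem is a rounded vowel (*dalguzso*, *punu*); -a when the last vowel of the stem is an unrounded vowel (*ekzi*, *esede*, *buja*).
*naipa*: last vowel = /a/, an unrounded vowel → -a → *naipaa*.
*o* — last vowel /o/ (a rounded vowel) → -upu → *oupu*.

naipaa, oupu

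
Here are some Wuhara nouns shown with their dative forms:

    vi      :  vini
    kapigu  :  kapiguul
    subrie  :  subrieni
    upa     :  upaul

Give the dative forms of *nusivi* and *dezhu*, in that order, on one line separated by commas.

nusivini, dezhuul

The suffix is conditioned by the last vowel: -ni when the last vowel of the stem is a front vowel (*vi*, *subrie*); -ul when the last vowel of the stem is a back vowel (*kapigu*, *upa*).
The last vowel of *nusivi* is /i/, which is a front vowel, so the suffix is -ni, giving *nusivini*.
*dezhu*: last vowel = /u/, a back vowel → -ul → *dezhuul*.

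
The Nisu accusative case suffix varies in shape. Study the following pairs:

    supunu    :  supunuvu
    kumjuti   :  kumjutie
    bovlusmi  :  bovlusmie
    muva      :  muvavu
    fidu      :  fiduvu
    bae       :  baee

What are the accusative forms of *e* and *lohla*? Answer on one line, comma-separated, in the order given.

ee, lohlavu

The suffix is conditioned by the last vowel: -e when the last vowel of the stem is a front vowel (*kumjuti*, *bovlusmi*, *bae*); -vu when the last vowel of the stem is a back vowel (*supunu*, *muva*, *fidu*).
The last vowel of *e* is /e/, which is a front vowel, so the suffix is -e, giving *ee*.
*lohla*: last vowel = /a/, a back vowel → -vu → *lohlavu*.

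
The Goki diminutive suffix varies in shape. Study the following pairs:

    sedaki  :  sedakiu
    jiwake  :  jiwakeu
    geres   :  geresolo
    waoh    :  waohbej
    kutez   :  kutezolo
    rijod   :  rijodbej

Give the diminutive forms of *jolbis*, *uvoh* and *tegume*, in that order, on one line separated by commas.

The pattern is sibilance of the final sound: -olo when the stem ends in a sibilant (*geres*, *kutez*); -bej when the stem ends in a non-sibilant consonant (*waoh*, *rijod*); -u when the stem ends in a vowel (*sedaki*, *jiwake*).
*jolbis*: final sound = /s/, a sibilant → -olo → *jolbisolo*.
*uvoh*: final sound = /h/, a non-sibilant consonant → -bej → *uvohbej*.
The final sound of *tegume* is /e/, which is a vowel, so the suffix is -u, giving *tegumeu*.

jolbisolo, uvohbej, tegumeu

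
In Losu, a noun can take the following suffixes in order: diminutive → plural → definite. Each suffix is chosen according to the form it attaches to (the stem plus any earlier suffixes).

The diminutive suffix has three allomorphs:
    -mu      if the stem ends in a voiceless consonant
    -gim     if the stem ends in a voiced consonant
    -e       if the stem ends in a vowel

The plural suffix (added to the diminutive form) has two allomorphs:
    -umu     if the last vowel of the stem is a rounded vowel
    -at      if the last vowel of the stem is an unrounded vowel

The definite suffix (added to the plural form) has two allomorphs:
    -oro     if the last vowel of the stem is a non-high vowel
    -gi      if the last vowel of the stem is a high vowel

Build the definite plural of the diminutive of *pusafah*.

pusafahmuumugi

The final sound of *pusafah* is /h/, which is a voiceless consonant, so the diminutive suffix is -mu, giving *pusafahmu*.
Since the last vowel of the diminutive form *pusafahmu* is /u/ (a rounded vowel), it takes -umu, giving *pusafahmuumu*.
The plural form *pusafahmuumu*: last vowel = /u/, a high vowel → -gi → *pusafahmuumugi*.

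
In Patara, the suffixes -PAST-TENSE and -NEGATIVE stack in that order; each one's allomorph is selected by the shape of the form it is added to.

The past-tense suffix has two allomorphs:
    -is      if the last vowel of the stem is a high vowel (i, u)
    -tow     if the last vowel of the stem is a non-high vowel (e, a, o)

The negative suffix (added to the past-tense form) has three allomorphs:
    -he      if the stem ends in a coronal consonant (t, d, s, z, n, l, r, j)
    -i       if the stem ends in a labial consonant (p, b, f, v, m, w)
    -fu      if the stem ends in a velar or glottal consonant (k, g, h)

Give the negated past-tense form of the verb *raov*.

raovtowi

The last vowel of *raov* is /o/, which is a non-high vowel, so the past-tense suffix is -tow, giving *raovtow*.
The past-tense form *raovtow* — final consonant /w/ (labial) → -i → *raovtowi*.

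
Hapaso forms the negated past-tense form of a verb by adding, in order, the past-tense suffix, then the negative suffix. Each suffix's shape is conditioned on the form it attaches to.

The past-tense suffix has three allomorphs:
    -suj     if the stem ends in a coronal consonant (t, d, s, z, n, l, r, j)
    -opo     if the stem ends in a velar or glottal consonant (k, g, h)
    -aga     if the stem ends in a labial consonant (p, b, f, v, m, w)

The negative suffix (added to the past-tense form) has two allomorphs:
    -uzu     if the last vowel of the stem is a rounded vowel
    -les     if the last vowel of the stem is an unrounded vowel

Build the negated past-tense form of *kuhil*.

Since the final consonant of *kuhil* is /l/ (coronal), it takes -suj, giving *kuhilsuj*.
The past-tense form *kuhilsuj* — last vowel /u/ (a rounded vowel) → -uzu → *kuhilsujuzu*.

kuhilsujuzu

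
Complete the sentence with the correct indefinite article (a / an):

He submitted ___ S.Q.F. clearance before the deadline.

The indefinite article is chosen by the initial *sound* of the following word, not its spelling.
The initialism *S.Q.F.* is read letter by letter; the first letter, S, is pronounced /ɛs/, which begins with a vowel sound.
So the article is *an*: He submitted an S.Q.F. clearance before the deadline.

an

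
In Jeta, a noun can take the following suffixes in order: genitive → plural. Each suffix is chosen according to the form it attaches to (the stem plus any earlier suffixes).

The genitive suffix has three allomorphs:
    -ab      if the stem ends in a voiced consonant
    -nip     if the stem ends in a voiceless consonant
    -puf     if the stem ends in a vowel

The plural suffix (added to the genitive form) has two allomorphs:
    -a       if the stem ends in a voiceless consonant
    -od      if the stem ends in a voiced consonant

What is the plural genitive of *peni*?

Since the final sound of *peni* is /i/ (a vowel), it takes -puf, giving *penipuf*.
Since the final consonant of the genitive form *penipuf* is /f/ (voiceless), it takes -a, giving *penipufa*.

penipufa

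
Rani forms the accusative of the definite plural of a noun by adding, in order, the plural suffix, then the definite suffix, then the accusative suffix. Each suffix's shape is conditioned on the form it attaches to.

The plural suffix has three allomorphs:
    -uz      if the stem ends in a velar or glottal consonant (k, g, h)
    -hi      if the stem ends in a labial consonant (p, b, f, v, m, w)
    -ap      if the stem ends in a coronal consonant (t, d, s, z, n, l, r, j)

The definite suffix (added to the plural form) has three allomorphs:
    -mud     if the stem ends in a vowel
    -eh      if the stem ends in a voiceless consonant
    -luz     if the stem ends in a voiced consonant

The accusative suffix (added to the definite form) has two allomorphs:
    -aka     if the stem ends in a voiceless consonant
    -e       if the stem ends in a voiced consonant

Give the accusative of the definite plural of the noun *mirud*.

mirudapehaka

Since the final consonant of *mirud* is /d/ (coronal), it takes -ap, giving *mirudap*.
The final sound of the plural form *mirudap* is /p/, which is a voiceless consonant, so the definite suffix is -eh, giving *mirudapeh*.
The final consonant of the definite form *mirudapeh* is /h/, which is voiceless, so the accusative suffix is -aka, giving *mirudapehaka*.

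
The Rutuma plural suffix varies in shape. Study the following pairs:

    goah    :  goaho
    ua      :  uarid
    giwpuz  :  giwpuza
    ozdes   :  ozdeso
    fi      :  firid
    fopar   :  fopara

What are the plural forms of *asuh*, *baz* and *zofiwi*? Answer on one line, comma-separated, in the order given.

Looking at the final sound of each stem: -o when the stem ends in a voiceless consonant (*goah*, *ozdes*); -a when the stem ends in a voiced consonant (*giwpuz*, *fopar*); -rid when the stem ends in a vowel (*ua*, *fi*).
Since the final sound of *asuh* is /h/ (a voiceless consonant), it takes -o, giving *asuho*.
The final sound of *baz* is /z/, which is a voiced consonant, so the suffix is -a, giving *baza*.
The final sound of *zofiwi* is /i/, which is a vowel, so the suffix is -rid, giving *zofiwirid*.

asuho, baza, zofiwirid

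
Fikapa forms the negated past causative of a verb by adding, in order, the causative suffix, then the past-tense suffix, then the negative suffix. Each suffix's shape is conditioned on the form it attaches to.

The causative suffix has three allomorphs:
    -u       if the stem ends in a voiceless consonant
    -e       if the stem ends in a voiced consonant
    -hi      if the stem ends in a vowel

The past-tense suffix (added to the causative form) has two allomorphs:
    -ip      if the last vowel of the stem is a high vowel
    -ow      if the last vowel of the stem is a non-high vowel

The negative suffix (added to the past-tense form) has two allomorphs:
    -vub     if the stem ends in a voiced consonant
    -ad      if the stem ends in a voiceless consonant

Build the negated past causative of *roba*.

robahiipad

*roba* — final sound /a/ (a vowel) → -hi → *robahi*.
Since the last vowel of the causative form *robahi* is /i/ (a high vowel), it takes -ip, giving *robahiip*.
Since the final consonant of the past-tense form *robahiip* is /p/ (voiceless), it takes -ad, giving *robahiipad*.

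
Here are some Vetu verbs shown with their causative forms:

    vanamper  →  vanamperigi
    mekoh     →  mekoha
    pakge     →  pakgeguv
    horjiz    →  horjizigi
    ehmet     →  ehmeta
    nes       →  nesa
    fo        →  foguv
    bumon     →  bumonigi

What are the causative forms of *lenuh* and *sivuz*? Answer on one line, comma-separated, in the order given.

The alternation tracks the final sound of the stem — -a when the stem ends in a voiceless consonant (*mekoh*, *ehmet*, *nes*); -igi when the stem ends in a voiced consonant (*vanamper*, *horjiz*, *bumon*); -guv when the stem ends in a vowel (*pakge*, *fo*).
*lenuh*: final sound = /h/, a voiceless consonant → -a → *lenuha*.
*sivuz*: final sound = /z/, a voiced consonant → -igi → *sivuzigi*.

lenuha, sivuzigi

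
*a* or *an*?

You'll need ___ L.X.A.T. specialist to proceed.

The indefinite article is chosen by the initial *sound* of the following word, not its spelling.
The initialism *L.X.A.T.* is read letter by letter; the first letter, L, is pronounced /ɛl/, which begins with a vowel sound.
So the article is *an*: You'll need an L.X.A.T. specialist to proceed.

an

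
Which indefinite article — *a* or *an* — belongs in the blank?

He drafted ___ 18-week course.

The indefinite article is chosen by the initial *sound* of the following word, not its spelling.
The number *18* is spoken "eighteen", beginning with /ˌeɪˈtiːn/ — a vowel sound.
So the article is *an*: He drafted an 18-week course.

an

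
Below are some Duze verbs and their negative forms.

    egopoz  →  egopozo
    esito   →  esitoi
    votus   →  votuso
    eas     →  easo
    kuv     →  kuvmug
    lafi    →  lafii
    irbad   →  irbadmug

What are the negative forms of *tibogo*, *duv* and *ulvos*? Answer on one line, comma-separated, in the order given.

tibogoi, duvmug, ulvoso

Looking at the final sound of each stem: -o when the stem ends in a sibilant (*egopoz*, *votus*, *eas*); -mug when the stem ends in a non-sibilant consonant (*kuv*, *irbad*); -i when the stem ends in a vowel (*esito*, *lafi*).
Since the final sound of *tibogo* is /o/ (a vowel), it takes -i, giving *tibogoi*.
The final sound of *duv* is /v/, which is a non-sibilant consonant, so the suffix is -mug, giving *duvmug*.
*ulvos*: final sound = /s/, a sibilant → -o → *ulvoso*.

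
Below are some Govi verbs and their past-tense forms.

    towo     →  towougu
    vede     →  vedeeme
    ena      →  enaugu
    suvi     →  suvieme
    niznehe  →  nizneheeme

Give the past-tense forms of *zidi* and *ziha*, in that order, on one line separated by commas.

zidieme, zihaugu

Looking at the last vowel of each stem: -eme when the last vowel of the stem is a front vowel (*vede*, *suvi*, *niznehe*); -ugu when the last vowel of the stem is a back vowel (*towo*, *ena*).
*zidi* — last vowel /i/ (a front vowel) → -eme → *zidieme*.
The last vowel of *ziha* is /a/, which is a back vowel, so the suffix is -ugu, giving *zihaugu*.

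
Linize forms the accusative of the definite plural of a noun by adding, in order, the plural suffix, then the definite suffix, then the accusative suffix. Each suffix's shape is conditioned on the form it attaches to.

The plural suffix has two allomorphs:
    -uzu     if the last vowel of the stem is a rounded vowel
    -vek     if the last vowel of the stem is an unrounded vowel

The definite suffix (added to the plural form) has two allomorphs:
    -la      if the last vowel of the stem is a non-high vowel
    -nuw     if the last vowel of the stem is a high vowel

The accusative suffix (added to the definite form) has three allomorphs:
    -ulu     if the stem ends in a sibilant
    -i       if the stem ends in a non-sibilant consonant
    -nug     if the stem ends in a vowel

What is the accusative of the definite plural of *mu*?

muuzunuwi

Since the last vowel of *mu* is /u/ (a rounded vowel), it takes -uzu, giving *muuzu*.
The last vowel of the plural form *muuzu* is /u/, which is a high vowel, so the definite suffix is -nuw, giving *muuzunuw*.
Since the final sound of the definite form *muuzunuw* is /w/ (a non-sibilant consonant), it takes -i, giving *muuzunuwi*.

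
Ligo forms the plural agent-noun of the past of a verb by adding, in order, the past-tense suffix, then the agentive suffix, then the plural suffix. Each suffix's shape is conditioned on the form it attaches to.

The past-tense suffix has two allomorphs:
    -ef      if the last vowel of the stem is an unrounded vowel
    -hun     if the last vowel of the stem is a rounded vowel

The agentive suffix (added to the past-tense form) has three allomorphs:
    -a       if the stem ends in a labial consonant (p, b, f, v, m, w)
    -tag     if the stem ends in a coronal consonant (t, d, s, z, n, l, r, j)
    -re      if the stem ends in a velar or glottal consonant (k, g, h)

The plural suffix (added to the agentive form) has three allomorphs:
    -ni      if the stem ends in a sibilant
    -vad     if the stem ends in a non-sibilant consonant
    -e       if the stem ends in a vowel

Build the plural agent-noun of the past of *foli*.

foliefae

*foli* — last vowel /i/ (an unrounded vowel) → -ef → *folief*.
The final consonant of the past-tense form *folief* is /f/, which is labial, so the agentive suffix is -a, giving *foliefa*.
The final sound of the agentive form *foliefa* is /a/, which is a vowel, so the plural suffix is -e, giving *foliefae*.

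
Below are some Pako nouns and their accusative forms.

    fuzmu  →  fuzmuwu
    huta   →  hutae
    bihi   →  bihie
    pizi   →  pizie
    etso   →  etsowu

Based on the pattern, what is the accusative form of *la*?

lae

Looking at the last vowel of each stem: -wu when the last vowel of the stem is a rounded vowel (*fuzmu*, *etso*); -e when the last vowel of the stem is an unrounded vowel (*huta*, *bihi*, *pizi*).
Since the last vowel of *la* is /a/ (an unrounded vowel), it takes -e, giving *lae*.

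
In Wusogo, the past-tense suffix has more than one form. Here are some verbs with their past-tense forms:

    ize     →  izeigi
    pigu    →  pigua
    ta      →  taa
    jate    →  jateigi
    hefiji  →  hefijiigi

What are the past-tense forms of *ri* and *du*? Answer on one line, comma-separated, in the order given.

The pattern is front/back vowel harmony: -igi when the last vowel of the stem is a front vowel (*ize*, *jate*, *hefiji*); -a when the last vowel of the stem is a back vowel (*pigu*, *ta*).
*ri*: last vowel = /i/, a front vowel → -igi → *riigi*.
The last vowel of *du* is /u/, which is a back vowel, so the suffix is -a, giving *dua*.

riigi, dua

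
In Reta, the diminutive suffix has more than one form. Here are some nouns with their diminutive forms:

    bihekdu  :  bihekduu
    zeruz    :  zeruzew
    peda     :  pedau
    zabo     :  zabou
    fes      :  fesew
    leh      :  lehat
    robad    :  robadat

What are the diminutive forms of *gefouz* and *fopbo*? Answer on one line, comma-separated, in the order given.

gefouzew, fopbou

The alternation tracks the final sound of the stem — -ew when the stem ends in a sibilant (*zeruz*, *fes*); -at when the stem ends in a non-sibilant consonant (*leh*, *robad*); -u when the stem ends in a vowel (*bihekdu*, *peda*, *zabo*).
The final sound of *gefouz* is /z/, which is a sibilant, so the suffix is -ew, giving *gefouzew*.
*fopbo* — final sound /o/ (a vowel) → -u → *fopbou*.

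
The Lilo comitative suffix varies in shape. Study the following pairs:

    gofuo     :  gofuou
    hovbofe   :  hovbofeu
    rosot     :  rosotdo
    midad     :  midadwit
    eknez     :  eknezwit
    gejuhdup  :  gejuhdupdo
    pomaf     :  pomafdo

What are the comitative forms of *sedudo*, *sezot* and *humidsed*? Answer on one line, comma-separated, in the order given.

The suffix is conditioned by the final sound: -do when the stem ends in a voiceless consonant (*rosot*, *gejuhdup*, *pomaf*); -wit when the stem ends in a voiced consonant (*midad*, *eknez*); -u when the stem ends in a vowel (*gofuo*, *hovbofe*).
*sedudo* — final sound /o/ (a vowel) → -u → *sedudou*.
*sezot* — final sound /t/ (a voiceless consonant) → -do → *sezotdo*.
*humidsed* — final sound /d/ (a voiced consonant) → -wit → *humidsedwit*.

sedudou, sezotdo, humidsedwit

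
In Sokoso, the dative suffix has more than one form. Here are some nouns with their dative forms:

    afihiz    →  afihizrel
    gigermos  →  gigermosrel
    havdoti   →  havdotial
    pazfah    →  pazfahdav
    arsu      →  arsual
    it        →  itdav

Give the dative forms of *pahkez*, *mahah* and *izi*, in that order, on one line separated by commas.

The alternation tracks the final sound of the stem — -rel when the stem ends in a sibilant (*afihiz*, *gigermos*); -dav when the stem ends in a non-sibilant consonant (*pazfah*, *it*); -al when the stem ends in a vowel (*havdoti*, *arsu*).
*pahkez* — final sound /z/ (a sibilant) → -rel → *pahkezrel*.
*mahah*: final sound = /h/, a non-sibilant consonant → -dav → *mahahdav*.
The final sound of *izi* is /i/, which is a vowel, so the suffix is -al, giving *izial*.

pahkezrel, mahahdav, izial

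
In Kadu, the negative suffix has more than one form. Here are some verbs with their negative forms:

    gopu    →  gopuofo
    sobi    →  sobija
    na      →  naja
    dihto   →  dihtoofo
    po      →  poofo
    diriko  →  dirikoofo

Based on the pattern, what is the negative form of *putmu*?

putmuofo

The alternation tracks the last vowel of the stem — -ofo when the last vowel of the stem is a rounded vowel (*gopu*, *dihto*, *po*, *diriko*); -ja when the last vowel of the stem is an unrounded vowel (*sobi*, *na*).
The last vowel of *putmu* is /u/, which is a rounded vowel, so the suffix is -ofo, giving *putmuofo*.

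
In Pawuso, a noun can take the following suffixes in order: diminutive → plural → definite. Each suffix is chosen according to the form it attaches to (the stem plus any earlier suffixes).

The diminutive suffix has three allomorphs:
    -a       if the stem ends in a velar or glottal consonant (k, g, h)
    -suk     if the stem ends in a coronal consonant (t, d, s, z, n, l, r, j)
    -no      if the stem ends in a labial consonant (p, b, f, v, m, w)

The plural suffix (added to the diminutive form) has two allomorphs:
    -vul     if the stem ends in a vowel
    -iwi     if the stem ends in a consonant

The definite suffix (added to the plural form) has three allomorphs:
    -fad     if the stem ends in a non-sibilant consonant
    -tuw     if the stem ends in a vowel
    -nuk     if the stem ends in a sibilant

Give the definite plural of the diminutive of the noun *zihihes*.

zihihessukiwituw

The final consonant of *zihihes* is /s/, which is coronal, so the diminutive suffix is -suk, giving *zihihessuk*.
The diminutive form *zihihessuk* — final sound /k/ (a consonant) → -iwi → *zihihessukiwi*.
Since the final sound of the plural form *zihihessukiwi* is /i/ (a vowel), it takes -tuw, giving *zihihessukiwituw*.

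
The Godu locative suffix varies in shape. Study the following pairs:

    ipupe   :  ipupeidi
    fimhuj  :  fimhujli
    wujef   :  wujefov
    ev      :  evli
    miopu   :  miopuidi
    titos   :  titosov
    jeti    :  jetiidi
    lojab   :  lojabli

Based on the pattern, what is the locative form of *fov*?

The pattern is voicing of the final sound: -ov when the stem ends in a voiceless consonant (*wujef*, *titos*); -li when the stem ends in a voiced consonant (*fimhuj*, *ev*, *lojab*); -idi when the stem ends in a vowel (*ipupe*, *miopu*, *jeti*).
Since the final sound of *fov* is /v/ (a voiced consonant), it takes -li, giving *fovli*.

fovli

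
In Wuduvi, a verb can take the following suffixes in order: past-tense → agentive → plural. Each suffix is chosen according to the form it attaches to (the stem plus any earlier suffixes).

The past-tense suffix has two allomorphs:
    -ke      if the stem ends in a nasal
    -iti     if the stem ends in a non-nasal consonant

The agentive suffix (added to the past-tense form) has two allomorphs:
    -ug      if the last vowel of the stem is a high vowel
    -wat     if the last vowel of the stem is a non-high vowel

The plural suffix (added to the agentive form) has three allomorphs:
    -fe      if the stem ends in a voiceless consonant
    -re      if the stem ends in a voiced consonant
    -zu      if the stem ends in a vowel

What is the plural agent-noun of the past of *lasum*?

*lasum* — final consonant /m/ (a nasal) → -ke → *lasumke*.
The past-tense form *lasumke*: last vowel = /e/, a non-high vowel → -wat → *lasumkewat*.
Since the final sound of the agentive form *lasumkewat* is /t/ (a voiceless consonant), it takes -fe, giving *lasumkewatfe*.

lasumkewatfe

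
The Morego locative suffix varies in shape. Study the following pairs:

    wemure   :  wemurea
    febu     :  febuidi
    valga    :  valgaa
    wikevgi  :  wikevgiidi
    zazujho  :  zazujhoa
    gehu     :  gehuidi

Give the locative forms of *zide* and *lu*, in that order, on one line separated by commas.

zidea, luidi

The alternation tracks the last vowel of the stem — -idi when the last vowel of the stem is a high vowel (*febu*, *wikevgi*, *gehu*); -a when the last vowel of the stem is a non-high vowel (*wemure*, *valga*, *zazujho*).
The last vowel of *zide* is /e/, which is a non-high vowel, so the suffix is -a, giving *zidea*.
Since the last vowel of *lu* is /u/ (a high vowel), it takes -idi, giving *luidi*.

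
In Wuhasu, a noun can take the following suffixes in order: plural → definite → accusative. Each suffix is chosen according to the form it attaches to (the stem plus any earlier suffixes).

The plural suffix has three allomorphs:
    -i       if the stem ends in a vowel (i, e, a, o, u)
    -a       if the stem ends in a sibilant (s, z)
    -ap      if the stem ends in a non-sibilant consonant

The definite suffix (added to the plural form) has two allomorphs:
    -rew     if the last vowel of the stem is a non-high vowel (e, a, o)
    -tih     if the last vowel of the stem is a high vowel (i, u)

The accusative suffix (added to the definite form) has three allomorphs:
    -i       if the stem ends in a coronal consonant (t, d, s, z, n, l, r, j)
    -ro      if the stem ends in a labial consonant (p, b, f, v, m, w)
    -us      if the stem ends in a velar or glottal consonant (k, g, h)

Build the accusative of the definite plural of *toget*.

Since the final sound of *toget* is /t/ (a non-sibilant consonant), it takes -ap, giving *togetap*.
The plural form *togetap*: last vowel = /a/, a non-high vowel → -rew → *togetaprew*.
Since the final consonant of the definite form *togetaprew* is /w/ (labial), it takes -ro, giving *togetaprewro*.

togetaprewro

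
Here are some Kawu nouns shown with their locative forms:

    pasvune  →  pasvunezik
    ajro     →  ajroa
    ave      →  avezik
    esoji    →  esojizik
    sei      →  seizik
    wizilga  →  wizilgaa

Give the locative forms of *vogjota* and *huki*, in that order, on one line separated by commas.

vogjotaa, hukizik

Looking at the last vowel of each stem: -zik when the last vowel of the stem is a front vowel (*pasvune*, *ave*, *esoji*, *sei*); -a when the last vowel of the stem is a back vowel (*ajro*, *wizilga*).
The last vowel of *vogjota* is /a/, which is a back vowel, so the suffix is -a, giving *vogjotaa*.
*huki*: last vowel = /i/, a front vowel → -zik → *hukizik*.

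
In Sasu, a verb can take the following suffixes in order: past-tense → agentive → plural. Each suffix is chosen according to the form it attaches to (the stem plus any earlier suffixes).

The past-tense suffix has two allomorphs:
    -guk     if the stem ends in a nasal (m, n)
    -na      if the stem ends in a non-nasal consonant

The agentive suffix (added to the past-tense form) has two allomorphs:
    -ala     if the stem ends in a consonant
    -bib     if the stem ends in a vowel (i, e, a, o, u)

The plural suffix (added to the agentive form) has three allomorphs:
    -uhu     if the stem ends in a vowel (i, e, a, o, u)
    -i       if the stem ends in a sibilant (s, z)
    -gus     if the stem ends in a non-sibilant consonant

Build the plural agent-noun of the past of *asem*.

asemgukalauhu

*asem* — final consonant /m/ (a nasal) → -guk → *asemguk*.
The final sound of the past-tense form *asemguk* is /k/, which is a consonant, so the agentive suffix is -ala, giving *asemgukala*.
Since the final sound of the agentive form *asemgukala* is /a/ (a vowel), it takes -uhu, giving *asemgukalauhu*.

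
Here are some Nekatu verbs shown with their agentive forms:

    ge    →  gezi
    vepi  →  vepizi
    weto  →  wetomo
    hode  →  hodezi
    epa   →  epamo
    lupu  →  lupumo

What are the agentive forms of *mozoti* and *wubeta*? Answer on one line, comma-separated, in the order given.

mozotizi, wubetamo

The suffix is conditioned by the last vowel: -zi when the last vowel of the stem is a front vowel (*ge*, *vepi*, *hode*); -mo when the last vowel of the stem is a back vowel (*weto*, *epa*, *lupu*).
Since the last vowel of *mozoti* is /i/ (a front vowel), it takes -zi, giving *mozotizi*.
*wubeta*: last vowel = /a/, a back vowel → -mo → *wubetamo*.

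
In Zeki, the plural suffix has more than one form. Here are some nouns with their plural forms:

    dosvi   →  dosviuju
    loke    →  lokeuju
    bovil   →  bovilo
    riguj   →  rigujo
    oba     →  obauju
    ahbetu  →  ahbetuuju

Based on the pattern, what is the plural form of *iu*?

Looking at the final sound of each stem: -o when the stem ends in a consonant (*bovil*, *riguj*); -uju when the stem ends in a vowel (*dosvi*, *loke*, *oba*, *ahbetu*).
The final sound of *iu* is /u/, which is a vowel, so the suffix is -uju, giving *iuuju*.

iuuju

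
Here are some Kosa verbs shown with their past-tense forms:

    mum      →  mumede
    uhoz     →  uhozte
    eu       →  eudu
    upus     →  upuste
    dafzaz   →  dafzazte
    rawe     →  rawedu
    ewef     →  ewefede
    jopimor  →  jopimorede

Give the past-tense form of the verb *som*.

The pattern is sibilance of the final sound: -te when the stem ends in a sibilant (*uhoz*, *upus*, *dafzaz*); -ede when the stem ends in a non-sibilant consonant (*mum*, *ewef*, *jopimor*); -du when the stem ends in a vowel (*eu*, *rawe*).
The final sound of *som* is /m/, which is a non-sibilant consonant, so the suffix is -ede, giving *somede*.

somede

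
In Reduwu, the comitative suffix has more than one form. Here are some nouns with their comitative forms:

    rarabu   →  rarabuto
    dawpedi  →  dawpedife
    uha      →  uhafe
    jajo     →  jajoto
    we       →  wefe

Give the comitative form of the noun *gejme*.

The pattern is rounding harmony: -to when the last vowel of the stem is a rounded vowel (*rarabu*, *jajo*); -fe when the last vowel of the stem is an unrounded vowel (*dawpedi*, *uha*, *we*).
*gejme*: last vowel = /e/, an unrounded vowel → -fe → *gejmefe*.

gejmefe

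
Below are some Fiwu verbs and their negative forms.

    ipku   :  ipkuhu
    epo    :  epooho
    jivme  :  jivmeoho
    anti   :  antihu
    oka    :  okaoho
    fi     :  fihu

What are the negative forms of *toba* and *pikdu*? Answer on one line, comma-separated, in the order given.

The suffix is conditioned by the last vowel: -hu when the last vowel of the stem is a high vowel (*ipku*, *anti*, *fi*); -oho when the last vowel of the stem is a non-high vowel (*epo*, *jivme*, *oka*).
*toba* — last vowel /a/ (a non-high vowel) → -oho → *tobaoho*.
*pikdu* — last vowel /u/ (a high vowel) → -hu → *pikduhu*.

tobaoho, pikduhu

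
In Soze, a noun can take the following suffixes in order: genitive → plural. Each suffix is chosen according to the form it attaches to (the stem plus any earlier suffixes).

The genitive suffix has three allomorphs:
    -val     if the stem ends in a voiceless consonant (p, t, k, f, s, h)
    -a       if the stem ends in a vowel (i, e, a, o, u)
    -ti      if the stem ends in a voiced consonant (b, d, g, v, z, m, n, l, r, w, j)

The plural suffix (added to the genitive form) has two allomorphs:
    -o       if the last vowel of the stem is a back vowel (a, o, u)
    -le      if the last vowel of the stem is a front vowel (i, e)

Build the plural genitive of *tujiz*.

tujiztile

*tujiz* — final sound /z/ (a voiced consonant) → -ti → *tujizti*.
The genitive form *tujizti* — last vowel /i/ (a front vowel) → -le → *tujiztile*.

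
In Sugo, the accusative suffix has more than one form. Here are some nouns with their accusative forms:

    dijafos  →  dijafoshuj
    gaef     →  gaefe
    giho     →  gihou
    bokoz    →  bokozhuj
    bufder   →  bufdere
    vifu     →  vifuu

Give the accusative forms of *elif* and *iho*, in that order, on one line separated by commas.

The pattern is sibilance of the final sound: -huj when the stem ends in a sibilant (*dijafos*, *bokoz*); -e when the stem ends in a non-sibilant consonant (*gaef*, *bufder*); -u when the stem ends in a vowel (*giho*, *vifu*).
*elif*: final sound = /f/, a non-sibilant consonant → -e → *elife*.
The final sound of *iho* is /o/, which is a vowel, so the suffix is -u, giving *ihou*.

elife, ihou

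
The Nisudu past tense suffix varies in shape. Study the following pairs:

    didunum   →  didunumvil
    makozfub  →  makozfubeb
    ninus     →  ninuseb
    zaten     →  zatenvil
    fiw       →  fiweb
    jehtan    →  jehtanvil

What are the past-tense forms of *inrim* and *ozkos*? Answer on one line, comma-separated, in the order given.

inrimvil, ozkoseb

The suffix is conditioned by the final consonant: -vil when the stem ends in a nasal (*didunum*, *zaten*, *jehtan*); -eb when the stem ends in a non-nasal consonant (*makozfub*, *ninus*, *fiw*).
The final consonant of *inrim* is /m/, which is a nasal, so the suffix is -vil, giving *inrimvil*.
*ozkos* — final consonant /s/ (non-nasal) → -eb → *ozkoseb*.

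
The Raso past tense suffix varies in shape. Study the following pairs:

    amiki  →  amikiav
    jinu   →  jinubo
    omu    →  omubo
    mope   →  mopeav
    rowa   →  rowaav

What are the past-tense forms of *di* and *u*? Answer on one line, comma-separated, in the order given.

The alternation tracks the last vowel of the stem — -bo when the last vowel of the stem is a rounded vowel (*jinu*, *omu*); -av when the last vowel of the stem is an unrounded vowel (*amiki*, *mope*, *rowa*).
*di* — last vowel /i/ (an unrounded vowel) → -av → *diav*.
*u*: last vowel = /u/, a rounded vowel → -bo → *ubo*.

diav, ubo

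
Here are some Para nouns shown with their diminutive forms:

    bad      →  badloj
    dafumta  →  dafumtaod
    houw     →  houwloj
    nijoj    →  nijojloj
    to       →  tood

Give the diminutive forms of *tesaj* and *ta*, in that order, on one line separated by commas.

tesajloj, taod

Looking at the final sound of each stem: -loj when the stem ends in a consonant (*bad*, *houw*, *nijoj*); -od when the stem ends in a vowel (*dafumta*, *to*).
The final sound of *tesaj* is /j/, which is a consonant, so the suffix is -loj, giving *tesajloj*.
*ta*: final sound = /a/, a vowel → -od → *taod*.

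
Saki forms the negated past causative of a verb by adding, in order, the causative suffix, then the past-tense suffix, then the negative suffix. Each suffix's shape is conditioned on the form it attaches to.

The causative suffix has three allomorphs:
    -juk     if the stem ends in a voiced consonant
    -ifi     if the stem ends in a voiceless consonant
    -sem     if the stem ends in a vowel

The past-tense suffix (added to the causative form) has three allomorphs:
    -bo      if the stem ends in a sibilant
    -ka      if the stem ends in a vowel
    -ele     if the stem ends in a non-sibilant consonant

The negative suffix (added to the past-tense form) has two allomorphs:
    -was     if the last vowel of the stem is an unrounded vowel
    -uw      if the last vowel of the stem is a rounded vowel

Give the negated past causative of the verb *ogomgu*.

ogomgusemelewas

The final sound of *ogomgu* is /u/, which is a vowel, so the causative suffix is -sem, giving *ogomgusem*.
The causative form *ogomgusem* — final sound /m/ (a non-sibilant consonant) → -ele → *ogomgusemele*.
The past-tense form *ogomgusemele* — last vowel /e/ (an unrounded vowel) → -was → *ogomgusemelewas*.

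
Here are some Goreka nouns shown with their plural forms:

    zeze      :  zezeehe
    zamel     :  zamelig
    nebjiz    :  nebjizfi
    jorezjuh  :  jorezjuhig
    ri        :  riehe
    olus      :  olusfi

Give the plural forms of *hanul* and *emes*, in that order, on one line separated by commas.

hanulig, emesfi

Looking at the final sound of each stem: -fi when the stem ends in a sibilant (*nebjiz*, *olus*); -ig when the stem ends in a non-sibilant consonant (*zamel*, *jorezjuh*); -ehe when the stem ends in a vowel (*zeze*, *ri*).
*hanul* — final sound /l/ (a non-sibilant consonant) → -ig → *hanulig*.
*emes* — final sound /s/ (a sibilant) → -fi → *emesfi*.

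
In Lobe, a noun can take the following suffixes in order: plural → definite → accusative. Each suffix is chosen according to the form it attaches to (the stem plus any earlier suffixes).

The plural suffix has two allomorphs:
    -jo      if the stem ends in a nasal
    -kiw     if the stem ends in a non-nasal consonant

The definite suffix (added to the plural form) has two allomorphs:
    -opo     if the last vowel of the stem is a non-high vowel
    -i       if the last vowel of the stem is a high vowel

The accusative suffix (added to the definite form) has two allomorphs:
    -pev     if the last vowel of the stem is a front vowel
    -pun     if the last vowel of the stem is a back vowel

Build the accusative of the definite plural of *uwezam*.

Since the final consonant of *uwezam* is /m/ (a nasal), it takes -jo, giving *uwezamjo*.
The plural form *uwezamjo*: last vowel = /o/, a non-high vowel → -opo → *uwezamjoopo*.
Since the last vowel of the definite form *uwezamjoopo* is /o/ (a back vowel), it takes -pun, giving *uwezamjoopopun*.

uwezamjoopopun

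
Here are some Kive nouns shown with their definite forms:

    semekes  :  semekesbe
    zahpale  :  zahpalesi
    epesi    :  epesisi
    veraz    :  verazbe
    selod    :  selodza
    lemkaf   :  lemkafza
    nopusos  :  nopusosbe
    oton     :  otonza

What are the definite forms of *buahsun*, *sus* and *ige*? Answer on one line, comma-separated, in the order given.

buahsunza, susbe, igesi

Looking at the final sound of each stem: -be when the stem ends in a sibilant (*semekes*, *veraz*, *nopusos*); -za when the stem ends in a non-sibilant consonant (*selod*, *lemkaf*, *oton*); -si when the stem ends in a vowel (*zahpale*, *epesi*).
*buahsun*: final sound = /n/, a non-sibilant consonant → -za → *buahsunza*.
*sus* — final sound /s/ (a sibilant) → -be → *susbe*.
*ige*: final sound = /e/, a vowel → -si → *igesi*.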